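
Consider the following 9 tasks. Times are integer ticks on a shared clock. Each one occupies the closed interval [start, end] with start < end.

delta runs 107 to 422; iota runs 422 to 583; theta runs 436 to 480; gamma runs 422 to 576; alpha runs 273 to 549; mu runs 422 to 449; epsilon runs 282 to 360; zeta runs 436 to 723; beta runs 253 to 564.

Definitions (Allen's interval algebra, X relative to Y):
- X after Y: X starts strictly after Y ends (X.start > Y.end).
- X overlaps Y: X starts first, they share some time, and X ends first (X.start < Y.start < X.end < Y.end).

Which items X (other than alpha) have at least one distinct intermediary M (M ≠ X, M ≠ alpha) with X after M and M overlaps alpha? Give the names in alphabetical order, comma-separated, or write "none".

theta, zeta

Target alpha = [273, 549].
Intermediaries M with M overlaps alpha: delta.
Via delta — items with X after delta: theta, zeta.
Union: theta, zeta.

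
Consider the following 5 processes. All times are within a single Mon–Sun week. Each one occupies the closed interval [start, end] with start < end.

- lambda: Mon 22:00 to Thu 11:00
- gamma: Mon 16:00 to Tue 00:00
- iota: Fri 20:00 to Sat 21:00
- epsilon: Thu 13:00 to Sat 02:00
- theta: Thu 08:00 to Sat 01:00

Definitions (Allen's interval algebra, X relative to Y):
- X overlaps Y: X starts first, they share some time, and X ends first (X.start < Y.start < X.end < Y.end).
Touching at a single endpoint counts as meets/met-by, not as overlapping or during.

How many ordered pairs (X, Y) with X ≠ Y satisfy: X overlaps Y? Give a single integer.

Checking all 20 ordered pairs for relation 'overlaps'; matching pairs in alphabetical order:
(epsilon, iota): epsilon overlaps iota ✓
(gamma, lambda): gamma overlaps lambda ✓
(lambda, theta): lambda overlaps theta ✓
(theta, epsilon): theta overlaps epsilon ✓
(theta, iota): theta overlaps iota ✓
Count: 5.

5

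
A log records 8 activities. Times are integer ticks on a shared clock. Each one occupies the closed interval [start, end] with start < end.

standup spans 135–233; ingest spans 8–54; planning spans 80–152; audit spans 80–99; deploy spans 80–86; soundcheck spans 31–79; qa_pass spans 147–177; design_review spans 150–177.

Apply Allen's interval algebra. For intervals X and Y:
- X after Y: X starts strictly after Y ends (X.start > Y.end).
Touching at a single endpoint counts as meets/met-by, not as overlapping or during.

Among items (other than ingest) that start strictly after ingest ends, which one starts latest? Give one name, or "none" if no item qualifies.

design_review

Target ingest = [8, 54].
audit [80, 99] → after → candidate.
deploy [80, 86] → after → candidate.
design_review [150, 177] → after → candidate.
planning [80, 152] → after → candidate.
qa_pass [147, 177] → after → candidate.
soundcheck [31, 79] → overlapped-by → excluded.
standup [135, 233] → after → candidate.
Among candidates, latest start is 150 → design_review.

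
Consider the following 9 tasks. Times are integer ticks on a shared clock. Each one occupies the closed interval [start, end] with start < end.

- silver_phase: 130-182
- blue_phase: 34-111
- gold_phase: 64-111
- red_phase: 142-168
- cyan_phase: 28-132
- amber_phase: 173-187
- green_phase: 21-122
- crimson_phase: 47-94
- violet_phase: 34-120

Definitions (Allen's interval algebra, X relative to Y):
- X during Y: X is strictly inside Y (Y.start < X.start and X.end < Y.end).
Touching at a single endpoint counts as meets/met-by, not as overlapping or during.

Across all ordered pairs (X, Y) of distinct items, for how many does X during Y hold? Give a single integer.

Checking all 72 ordered pairs for relation 'during'; matching pairs in alphabetical order:
(blue_phase, cyan_phase): blue_phase during cyan_phase ✓
(blue_phase, green_phase): blue_phase during green_phase ✓
(crimson_phase, blue_phase): crimson_phase during blue_phase ✓
(crimson_phase, cyan_phase): crimson_phase during cyan_phase ✓
(crimson_phase, green_phase): crimson_phase during green_phase ✓
(crimson_phase, violet_phase): crimson_phase during violet_phase ✓
(gold_phase, cyan_phase): gold_phase during cyan_phase ✓
(gold_phase, green_phase): gold_phase during green_phase ✓
(gold_phase, violet_phase): gold_phase during violet_phase ✓
(red_phase, silver_phase): red_phase during silver_phase ✓
(violet_phase, cyan_phase): violet_phase during cyan_phase ✓
(violet_phase, green_phase): violet_phase during green_phase ✓
Count: 12.

12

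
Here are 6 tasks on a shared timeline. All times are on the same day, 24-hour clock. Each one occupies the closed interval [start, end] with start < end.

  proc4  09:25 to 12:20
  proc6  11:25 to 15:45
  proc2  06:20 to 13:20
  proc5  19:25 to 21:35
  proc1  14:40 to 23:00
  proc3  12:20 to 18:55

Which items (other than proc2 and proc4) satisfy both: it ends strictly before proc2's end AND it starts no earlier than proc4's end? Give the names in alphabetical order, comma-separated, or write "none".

Conditions: its end is strictly before proc2's end (X.end < 13:20) AND its start is no earlier than proc4's end (X.start >= 12:20).
proc1: end 23:00 < 13:20? ✗; start 14:40 >= 12:20? ✓ → no.
proc3: end 18:55 < 13:20? ✗; start 12:20 >= 12:20? ✓ → no.
proc5: end 21:35 < 13:20? ✗; start 19:25 >= 12:20? ✓ → no.
proc6: end 15:45 < 13:20? ✗; start 11:25 >= 12:20? ✗ → no.
Result: none.

none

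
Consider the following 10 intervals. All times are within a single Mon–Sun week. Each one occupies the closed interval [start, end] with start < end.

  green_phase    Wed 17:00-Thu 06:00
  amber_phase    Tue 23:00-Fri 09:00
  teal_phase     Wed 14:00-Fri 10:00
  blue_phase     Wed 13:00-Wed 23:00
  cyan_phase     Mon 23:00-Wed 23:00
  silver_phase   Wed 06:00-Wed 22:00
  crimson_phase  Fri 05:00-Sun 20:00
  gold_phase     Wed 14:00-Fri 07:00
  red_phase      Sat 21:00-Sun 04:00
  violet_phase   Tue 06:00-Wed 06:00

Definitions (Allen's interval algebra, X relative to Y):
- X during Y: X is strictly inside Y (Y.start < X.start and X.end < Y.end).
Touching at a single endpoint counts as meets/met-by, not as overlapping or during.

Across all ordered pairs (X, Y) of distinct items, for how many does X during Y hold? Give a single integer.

9

Checking all 90 ordered pairs for relation 'during'; matching pairs in alphabetical order:
(blue_phase, amber_phase): blue_phase during amber_phase ✓
(gold_phase, amber_phase): gold_phase during amber_phase ✓
(green_phase, amber_phase): green_phase during amber_phase ✓
(green_phase, gold_phase): green_phase during gold_phase ✓
(green_phase, teal_phase): green_phase during teal_phase ✓
(red_phase, crimson_phase): red_phase during crimson_phase ✓
(silver_phase, amber_phase): silver_phase during amber_phase ✓
(silver_phase, cyan_phase): silver_phase during cyan_phase ✓
(violet_phase, cyan_phase): violet_phase during cyan_phase ✓
Count: 9.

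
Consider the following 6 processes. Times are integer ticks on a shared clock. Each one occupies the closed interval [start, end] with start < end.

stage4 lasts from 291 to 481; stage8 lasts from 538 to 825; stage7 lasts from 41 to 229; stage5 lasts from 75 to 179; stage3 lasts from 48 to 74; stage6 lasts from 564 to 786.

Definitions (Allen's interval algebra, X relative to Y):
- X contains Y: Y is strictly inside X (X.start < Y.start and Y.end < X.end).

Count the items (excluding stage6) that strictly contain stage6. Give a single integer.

1

Target stage6 = [564, 786].
stage3 [48, 74] → before → no.
stage4 [291, 481] → before → no.
stage5 [75, 179] → before → no.
stage7 [41, 229] → before → no.
stage8 [538, 825] → contains → counts.
Total: 1.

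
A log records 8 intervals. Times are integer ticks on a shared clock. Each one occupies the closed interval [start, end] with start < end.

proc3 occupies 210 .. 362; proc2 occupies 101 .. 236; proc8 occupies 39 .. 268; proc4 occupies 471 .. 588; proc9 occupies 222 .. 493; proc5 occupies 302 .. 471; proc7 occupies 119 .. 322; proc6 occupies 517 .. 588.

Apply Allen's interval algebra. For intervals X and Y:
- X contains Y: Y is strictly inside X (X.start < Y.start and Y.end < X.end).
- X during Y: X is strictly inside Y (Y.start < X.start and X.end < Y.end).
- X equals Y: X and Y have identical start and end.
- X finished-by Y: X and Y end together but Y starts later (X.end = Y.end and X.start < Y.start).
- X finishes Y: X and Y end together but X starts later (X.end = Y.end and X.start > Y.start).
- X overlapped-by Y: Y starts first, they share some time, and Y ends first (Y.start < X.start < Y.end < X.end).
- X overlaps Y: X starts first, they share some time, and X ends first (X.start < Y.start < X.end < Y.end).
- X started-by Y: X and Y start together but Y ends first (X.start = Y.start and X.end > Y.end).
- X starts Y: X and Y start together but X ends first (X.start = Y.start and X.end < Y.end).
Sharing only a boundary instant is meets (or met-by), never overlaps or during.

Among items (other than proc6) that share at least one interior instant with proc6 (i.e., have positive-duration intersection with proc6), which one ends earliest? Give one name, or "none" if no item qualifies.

proc4

Target proc6 = [517, 588].
proc2 [101, 236] → before → excluded.
proc3 [210, 362] → before → excluded.
proc4 [471, 588] → finished-by → candidate.
proc5 [302, 471] → before → excluded.
proc7 [119, 322] → before → excluded.
proc8 [39, 268] → before → excluded.
proc9 [222, 493] → before → excluded.
Among candidates, earliest end is 588 → proc4.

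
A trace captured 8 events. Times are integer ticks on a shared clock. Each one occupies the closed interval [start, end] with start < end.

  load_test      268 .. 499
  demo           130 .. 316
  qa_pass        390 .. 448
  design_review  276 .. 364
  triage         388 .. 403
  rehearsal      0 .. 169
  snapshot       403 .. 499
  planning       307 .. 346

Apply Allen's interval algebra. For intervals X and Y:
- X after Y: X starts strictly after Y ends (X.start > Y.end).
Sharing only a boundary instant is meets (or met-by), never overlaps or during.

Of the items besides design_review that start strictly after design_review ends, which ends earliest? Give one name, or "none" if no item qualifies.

triage

Target design_review = [276, 364].
demo [130, 316] → overlaps → excluded.
load_test [268, 499] → contains → excluded.
planning [307, 346] → during → excluded.
qa_pass [390, 448] → after → candidate.
rehearsal [0, 169] → before → excluded.
snapshot [403, 499] → after → candidate.
triage [388, 403] → after → candidate.
Among candidates, earliest end is 403 → triage.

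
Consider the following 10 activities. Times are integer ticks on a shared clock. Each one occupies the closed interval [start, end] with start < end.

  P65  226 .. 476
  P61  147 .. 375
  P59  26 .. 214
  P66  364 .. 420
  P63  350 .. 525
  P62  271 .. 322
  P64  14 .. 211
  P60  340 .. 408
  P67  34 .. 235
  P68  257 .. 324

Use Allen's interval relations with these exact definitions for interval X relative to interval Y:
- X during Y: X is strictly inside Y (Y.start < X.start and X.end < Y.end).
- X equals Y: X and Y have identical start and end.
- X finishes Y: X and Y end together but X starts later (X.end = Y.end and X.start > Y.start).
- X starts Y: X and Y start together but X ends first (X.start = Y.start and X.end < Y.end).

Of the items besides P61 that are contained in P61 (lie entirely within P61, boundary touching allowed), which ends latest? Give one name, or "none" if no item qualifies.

Target P61 = [147, 375].
P59 [26, 214] → overlaps → excluded.
P60 [340, 408] → overlapped-by → excluded.
P62 [271, 322] → during → candidate.
P63 [350, 525] → overlapped-by → excluded.
P64 [14, 211] → overlaps → excluded.
P65 [226, 476] → overlapped-by → excluded.
P66 [364, 420] → overlapped-by → excluded.
P67 [34, 235] → overlaps → excluded.
P68 [257, 324] → during → candidate.
Among candidates, latest end is 324 → P68.

P68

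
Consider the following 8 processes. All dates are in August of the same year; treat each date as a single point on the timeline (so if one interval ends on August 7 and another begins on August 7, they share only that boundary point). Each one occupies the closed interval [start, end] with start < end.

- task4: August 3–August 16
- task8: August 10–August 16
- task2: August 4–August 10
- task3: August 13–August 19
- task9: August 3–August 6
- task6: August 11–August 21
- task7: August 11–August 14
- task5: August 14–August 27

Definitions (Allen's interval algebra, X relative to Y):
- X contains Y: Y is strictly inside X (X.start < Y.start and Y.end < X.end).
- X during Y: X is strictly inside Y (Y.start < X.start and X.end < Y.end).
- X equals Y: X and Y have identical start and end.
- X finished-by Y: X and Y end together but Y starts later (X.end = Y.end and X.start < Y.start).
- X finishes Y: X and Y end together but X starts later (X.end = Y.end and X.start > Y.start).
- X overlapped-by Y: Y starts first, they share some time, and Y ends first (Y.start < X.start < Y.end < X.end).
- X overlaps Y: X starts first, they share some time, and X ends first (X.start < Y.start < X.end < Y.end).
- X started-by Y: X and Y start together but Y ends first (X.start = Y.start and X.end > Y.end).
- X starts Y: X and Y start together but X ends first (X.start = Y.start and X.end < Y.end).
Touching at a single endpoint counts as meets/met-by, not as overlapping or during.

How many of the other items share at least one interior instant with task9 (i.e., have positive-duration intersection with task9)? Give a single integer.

2

Target task9 = [August 3, August 6].
task2 [August 4, August 10] → overlapped-by → counts.
task3 [August 13, August 19] → after → no.
task4 [August 3, August 16] → started-by → counts.
task5 [August 14, August 27] → after → no.
task6 [August 11, August 21] → after → no.
task7 [August 11, August 14] → after → no.
task8 [August 10, August 16] → after → no.
Total: 2.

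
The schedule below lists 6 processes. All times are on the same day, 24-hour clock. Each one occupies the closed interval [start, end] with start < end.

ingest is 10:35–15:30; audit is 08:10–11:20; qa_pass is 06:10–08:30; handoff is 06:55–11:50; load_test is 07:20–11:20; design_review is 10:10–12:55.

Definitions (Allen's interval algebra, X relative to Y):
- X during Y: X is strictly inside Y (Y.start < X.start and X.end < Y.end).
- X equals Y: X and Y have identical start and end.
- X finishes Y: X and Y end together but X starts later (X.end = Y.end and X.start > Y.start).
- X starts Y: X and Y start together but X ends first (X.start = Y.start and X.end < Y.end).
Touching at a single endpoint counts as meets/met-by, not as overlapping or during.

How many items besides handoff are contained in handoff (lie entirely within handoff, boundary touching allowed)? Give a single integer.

2

Target handoff = [06:55, 11:50].
audit [08:10, 11:20] → during → counts.
design_review [10:10, 12:55] → overlapped-by → no.
ingest [10:35, 15:30] → overlapped-by → no.
load_test [07:20, 11:20] → during → counts.
qa_pass [06:10, 08:30] → overlaps → no.
Total: 2.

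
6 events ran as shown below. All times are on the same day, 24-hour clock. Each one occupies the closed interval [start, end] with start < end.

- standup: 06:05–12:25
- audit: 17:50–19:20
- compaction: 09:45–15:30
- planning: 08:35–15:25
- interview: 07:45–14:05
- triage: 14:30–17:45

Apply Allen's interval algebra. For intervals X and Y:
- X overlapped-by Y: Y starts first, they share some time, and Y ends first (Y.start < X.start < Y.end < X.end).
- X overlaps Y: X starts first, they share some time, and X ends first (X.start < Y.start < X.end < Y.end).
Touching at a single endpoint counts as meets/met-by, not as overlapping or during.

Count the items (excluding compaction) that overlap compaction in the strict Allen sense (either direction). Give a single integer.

4

Target compaction = [09:45, 15:30].
audit [17:50, 19:20] → after → no.
interview [07:45, 14:05] → overlaps → counts.
planning [08:35, 15:25] → overlaps → counts.
standup [06:05, 12:25] → overlaps → counts.
triage [14:30, 17:45] → overlapped-by → counts.
Total: 4.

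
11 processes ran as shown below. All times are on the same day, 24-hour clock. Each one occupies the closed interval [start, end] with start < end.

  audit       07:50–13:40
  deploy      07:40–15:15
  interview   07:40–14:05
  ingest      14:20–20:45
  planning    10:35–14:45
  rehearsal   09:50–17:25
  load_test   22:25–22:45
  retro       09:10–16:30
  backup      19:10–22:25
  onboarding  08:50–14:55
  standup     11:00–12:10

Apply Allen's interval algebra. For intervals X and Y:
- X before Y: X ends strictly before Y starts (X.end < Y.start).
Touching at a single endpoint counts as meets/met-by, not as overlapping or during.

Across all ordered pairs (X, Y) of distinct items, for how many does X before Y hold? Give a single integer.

20

Checking all 110 ordered pairs for relation 'before'; matching pairs in alphabetical order:
(audit, backup): audit before backup ✓
(audit, ingest): audit before ingest ✓
(audit, load_test): audit before load_test ✓
(deploy, backup): deploy before backup ✓
(deploy, load_test): deploy before load_test ✓
(ingest, load_test): ingest before load_test ✓
(interview, backup): interview before backup ✓
(interview, ingest): interview before ingest ✓
(interview, load_test): interview before load_test ✓
(onboarding, backup): onboarding before backup ✓
(onboarding, load_test): onboarding before load_test ✓
(planning, backup): planning before backup ✓
(planning, load_test): planning before load_test ✓
(rehearsal, backup): rehearsal before backup ✓
(rehearsal, load_test): rehearsal before load_test ✓
(retro, backup): retro before backup ✓
(retro, load_test): retro before load_test ✓
(standup, backup): standup before backup ✓
(standup, ingest): standup before ingest ✓
(standup, load_test): standup before load_test ✓
Count: 20.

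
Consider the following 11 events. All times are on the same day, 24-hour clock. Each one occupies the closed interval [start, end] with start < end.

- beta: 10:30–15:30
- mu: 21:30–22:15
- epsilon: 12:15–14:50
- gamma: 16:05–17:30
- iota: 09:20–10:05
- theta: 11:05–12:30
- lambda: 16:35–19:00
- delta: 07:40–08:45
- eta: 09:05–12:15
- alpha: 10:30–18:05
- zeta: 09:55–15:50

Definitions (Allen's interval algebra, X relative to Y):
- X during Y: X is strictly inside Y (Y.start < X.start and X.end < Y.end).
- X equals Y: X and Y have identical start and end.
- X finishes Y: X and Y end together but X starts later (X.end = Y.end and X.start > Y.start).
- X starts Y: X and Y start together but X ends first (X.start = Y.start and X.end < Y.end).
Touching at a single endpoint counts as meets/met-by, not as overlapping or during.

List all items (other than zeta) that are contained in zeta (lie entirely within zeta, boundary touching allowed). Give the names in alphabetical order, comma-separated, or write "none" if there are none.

Target zeta = [09:55, 15:50].
alpha [10:30, 18:05] → overlapped-by → no.
beta [10:30, 15:30] → during → yes.
delta [07:40, 08:45] → before → no.
epsilon [12:15, 14:50] → during → yes.
eta [09:05, 12:15] → overlaps → no.
gamma [16:05, 17:30] → after → no.
iota [09:20, 10:05] → overlaps → no.
lambda [16:35, 19:00] → after → no.
mu [21:30, 22:15] → after → no.
theta [11:05, 12:30] → during → yes.
Result: beta, epsilon, theta.

beta, epsilon, theta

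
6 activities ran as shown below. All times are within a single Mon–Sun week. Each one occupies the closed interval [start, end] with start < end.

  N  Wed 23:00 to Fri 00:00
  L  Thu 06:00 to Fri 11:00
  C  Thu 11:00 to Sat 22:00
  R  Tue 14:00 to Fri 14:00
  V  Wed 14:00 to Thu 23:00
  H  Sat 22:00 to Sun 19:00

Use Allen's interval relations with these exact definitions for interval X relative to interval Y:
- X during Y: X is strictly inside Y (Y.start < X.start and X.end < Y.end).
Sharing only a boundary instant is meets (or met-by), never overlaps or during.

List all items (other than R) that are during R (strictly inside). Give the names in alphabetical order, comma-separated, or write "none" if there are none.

Target R = [Tue 14:00, Fri 14:00].
C [Thu 11:00, Sat 22:00] → overlapped-by → no.
H [Sat 22:00, Sun 19:00] → after → no.
L [Thu 06:00, Fri 11:00] → during → yes.
N [Wed 23:00, Fri 00:00] → during → yes.
V [Wed 14:00, Thu 23:00] → during → yes.
Result: L, N, V.

L, N, V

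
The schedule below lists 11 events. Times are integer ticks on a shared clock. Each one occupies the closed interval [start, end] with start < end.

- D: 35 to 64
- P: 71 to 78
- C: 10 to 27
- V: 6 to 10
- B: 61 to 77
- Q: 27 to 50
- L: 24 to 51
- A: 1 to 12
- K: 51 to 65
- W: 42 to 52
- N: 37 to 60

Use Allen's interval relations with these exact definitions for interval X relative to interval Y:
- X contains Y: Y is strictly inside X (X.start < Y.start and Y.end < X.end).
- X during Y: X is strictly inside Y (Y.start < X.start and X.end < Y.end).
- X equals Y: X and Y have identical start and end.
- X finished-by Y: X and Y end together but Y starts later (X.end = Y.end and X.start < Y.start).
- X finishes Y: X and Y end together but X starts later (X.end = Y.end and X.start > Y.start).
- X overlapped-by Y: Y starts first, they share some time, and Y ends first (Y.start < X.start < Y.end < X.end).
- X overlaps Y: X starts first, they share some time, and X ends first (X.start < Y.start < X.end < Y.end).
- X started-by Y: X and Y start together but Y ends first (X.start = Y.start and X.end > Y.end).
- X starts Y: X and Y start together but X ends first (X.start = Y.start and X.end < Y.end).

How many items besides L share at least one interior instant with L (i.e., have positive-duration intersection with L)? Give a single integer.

5

Target L = [24, 51].
A [1, 12] → before → no.
B [61, 77] → after → no.
C [10, 27] → overlaps → counts.
D [35, 64] → overlapped-by → counts.
K [51, 65] → met-by → no.
N [37, 60] → overlapped-by → counts.
P [71, 78] → after → no.
Q [27, 50] → during → counts.
V [6, 10] → before → no.
W [42, 52] → overlapped-by → counts.
Total: 5.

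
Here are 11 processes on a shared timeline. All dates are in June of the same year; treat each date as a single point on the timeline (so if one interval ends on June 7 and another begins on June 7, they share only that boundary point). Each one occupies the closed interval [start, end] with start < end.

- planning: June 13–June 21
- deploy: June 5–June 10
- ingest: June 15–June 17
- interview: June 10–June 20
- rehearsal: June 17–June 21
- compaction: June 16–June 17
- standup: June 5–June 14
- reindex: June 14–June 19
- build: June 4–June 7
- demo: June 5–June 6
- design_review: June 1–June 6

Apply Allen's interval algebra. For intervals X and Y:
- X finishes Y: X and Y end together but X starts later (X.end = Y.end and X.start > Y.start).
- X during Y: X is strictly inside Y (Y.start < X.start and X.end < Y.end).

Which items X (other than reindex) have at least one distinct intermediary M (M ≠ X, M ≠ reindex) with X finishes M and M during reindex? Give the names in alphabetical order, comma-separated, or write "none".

compaction

Target reindex = [June 14, June 19].
Intermediaries M with M during reindex: compaction, ingest.
Via compaction — items with X finishes compaction: none.
Via ingest — items with X finishes ingest: compaction.
Union: compaction.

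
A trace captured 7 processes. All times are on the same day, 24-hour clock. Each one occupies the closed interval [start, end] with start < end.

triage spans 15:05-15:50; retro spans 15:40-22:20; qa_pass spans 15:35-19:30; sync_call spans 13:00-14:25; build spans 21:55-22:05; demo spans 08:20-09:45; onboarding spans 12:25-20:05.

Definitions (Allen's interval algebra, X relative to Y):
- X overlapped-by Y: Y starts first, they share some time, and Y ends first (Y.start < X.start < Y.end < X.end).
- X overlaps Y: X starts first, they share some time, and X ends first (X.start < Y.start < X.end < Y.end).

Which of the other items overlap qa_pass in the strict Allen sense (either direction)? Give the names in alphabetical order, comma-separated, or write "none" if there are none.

retro, triage

Target qa_pass = [15:35, 19:30].
build [21:55, 22:05] → after → no.
demo [08:20, 09:45] → before → no.
onboarding [12:25, 20:05] → contains → no.
retro [15:40, 22:20] → overlapped-by → yes.
sync_call [13:00, 14:25] → before → no.
triage [15:05, 15:50] → overlaps → yes.
Result: retro, triage.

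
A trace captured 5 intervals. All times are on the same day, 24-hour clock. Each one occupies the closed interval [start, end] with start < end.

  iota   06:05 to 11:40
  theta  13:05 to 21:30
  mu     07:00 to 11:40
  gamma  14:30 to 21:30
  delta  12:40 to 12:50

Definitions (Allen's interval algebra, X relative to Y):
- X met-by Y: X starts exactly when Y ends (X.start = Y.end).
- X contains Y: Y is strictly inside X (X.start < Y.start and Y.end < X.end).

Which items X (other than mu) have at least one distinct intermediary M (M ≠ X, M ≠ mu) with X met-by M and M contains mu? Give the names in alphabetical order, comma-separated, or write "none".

none

Target mu = [07:00, 11:40].
Intermediaries M with M contains mu: none.
Union: none.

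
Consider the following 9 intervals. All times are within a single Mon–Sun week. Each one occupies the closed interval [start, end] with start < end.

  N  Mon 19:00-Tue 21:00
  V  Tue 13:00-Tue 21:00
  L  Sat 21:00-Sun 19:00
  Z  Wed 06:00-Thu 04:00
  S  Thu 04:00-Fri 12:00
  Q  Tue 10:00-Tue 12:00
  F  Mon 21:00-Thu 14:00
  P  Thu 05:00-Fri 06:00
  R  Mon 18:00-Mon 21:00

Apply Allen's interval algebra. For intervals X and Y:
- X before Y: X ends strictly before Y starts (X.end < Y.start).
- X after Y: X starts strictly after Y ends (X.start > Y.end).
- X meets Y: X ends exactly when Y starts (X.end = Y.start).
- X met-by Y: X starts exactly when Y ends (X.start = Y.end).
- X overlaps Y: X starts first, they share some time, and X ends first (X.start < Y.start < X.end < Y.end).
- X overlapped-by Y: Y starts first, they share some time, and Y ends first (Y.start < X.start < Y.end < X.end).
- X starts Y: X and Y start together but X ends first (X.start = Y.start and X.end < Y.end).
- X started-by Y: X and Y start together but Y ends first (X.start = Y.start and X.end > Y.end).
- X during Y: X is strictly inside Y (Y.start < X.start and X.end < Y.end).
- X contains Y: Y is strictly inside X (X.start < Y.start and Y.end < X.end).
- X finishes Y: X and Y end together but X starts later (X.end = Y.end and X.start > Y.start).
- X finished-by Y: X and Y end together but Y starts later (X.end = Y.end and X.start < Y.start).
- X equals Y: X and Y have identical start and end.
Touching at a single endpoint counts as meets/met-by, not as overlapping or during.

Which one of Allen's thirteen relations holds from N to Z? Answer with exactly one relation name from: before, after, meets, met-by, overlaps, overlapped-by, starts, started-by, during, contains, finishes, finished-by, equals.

before

N = [Mon 19:00, Tue 21:00]; Z = [Wed 06:00, Thu 04:00].
Compare endpoints: N.start < Z.start, N.start < Z.end, N.end < Z.start, N.end < Z.end.
That pattern is 'before'.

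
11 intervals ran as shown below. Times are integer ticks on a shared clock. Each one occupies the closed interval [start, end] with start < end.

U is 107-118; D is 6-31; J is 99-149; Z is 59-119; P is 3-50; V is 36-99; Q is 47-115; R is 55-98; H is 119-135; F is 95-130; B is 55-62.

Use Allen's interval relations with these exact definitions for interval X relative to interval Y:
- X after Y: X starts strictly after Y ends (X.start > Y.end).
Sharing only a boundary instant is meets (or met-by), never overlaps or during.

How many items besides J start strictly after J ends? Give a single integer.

0

Target J = [99, 149].
B [55, 62] → before → no.
D [6, 31] → before → no.
F [95, 130] → overlaps → no.
H [119, 135] → during → no.
P [3, 50] → before → no.
Q [47, 115] → overlaps → no.
R [55, 98] → before → no.
U [107, 118] → during → no.
V [36, 99] → meets → no.
Z [59, 119] → overlaps → no.
Total: 0.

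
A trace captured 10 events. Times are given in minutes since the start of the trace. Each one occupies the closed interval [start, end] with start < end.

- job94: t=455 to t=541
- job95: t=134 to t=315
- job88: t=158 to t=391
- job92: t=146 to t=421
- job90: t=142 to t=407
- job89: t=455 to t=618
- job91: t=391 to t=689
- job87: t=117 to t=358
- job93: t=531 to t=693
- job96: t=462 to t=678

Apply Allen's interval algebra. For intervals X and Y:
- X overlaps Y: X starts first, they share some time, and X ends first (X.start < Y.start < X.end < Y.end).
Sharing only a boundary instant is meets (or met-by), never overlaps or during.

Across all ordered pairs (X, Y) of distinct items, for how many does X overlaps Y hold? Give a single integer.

15

Checking all 90 ordered pairs for relation 'overlaps'; matching pairs in alphabetical order:
(job87, job88): job87 overlaps job88 ✓
(job87, job90): job87 overlaps job90 ✓
(job87, job92): job87 overlaps job92 ✓
(job89, job93): job89 overlaps job93 ✓
(job89, job96): job89 overlaps job96 ✓
(job90, job91): job90 overlaps job91 ✓
(job90, job92): job90 overlaps job92 ✓
(job91, job93): job91 overlaps job93 ✓
(job92, job91): job92 overlaps job91 ✓
(job94, job93): job94 overlaps job93 ✓
(job94, job96): job94 overlaps job96 ✓
(job95, job88): job95 overlaps job88 ✓
(job95, job90): job95 overlaps job90 ✓
(job95, job92): job95 overlaps job92 ✓
(job96, job93): job96 overlaps job93 ✓
Count: 15.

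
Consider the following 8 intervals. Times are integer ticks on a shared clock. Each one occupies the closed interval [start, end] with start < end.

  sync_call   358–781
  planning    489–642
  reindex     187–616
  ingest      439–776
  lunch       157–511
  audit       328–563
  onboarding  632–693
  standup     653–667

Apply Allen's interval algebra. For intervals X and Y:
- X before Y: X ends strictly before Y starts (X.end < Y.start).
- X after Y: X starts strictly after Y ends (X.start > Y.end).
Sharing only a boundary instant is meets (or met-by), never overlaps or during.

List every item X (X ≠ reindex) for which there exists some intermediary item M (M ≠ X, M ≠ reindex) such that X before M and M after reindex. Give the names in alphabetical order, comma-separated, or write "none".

audit, lunch, planning

Target reindex = [187, 616].
Intermediaries M with M after reindex: onboarding, standup.
Via onboarding — items with X before onboarding: audit, lunch.
Via standup — items with X before standup: audit, lunch, planning.
Union: audit, lunch, planning.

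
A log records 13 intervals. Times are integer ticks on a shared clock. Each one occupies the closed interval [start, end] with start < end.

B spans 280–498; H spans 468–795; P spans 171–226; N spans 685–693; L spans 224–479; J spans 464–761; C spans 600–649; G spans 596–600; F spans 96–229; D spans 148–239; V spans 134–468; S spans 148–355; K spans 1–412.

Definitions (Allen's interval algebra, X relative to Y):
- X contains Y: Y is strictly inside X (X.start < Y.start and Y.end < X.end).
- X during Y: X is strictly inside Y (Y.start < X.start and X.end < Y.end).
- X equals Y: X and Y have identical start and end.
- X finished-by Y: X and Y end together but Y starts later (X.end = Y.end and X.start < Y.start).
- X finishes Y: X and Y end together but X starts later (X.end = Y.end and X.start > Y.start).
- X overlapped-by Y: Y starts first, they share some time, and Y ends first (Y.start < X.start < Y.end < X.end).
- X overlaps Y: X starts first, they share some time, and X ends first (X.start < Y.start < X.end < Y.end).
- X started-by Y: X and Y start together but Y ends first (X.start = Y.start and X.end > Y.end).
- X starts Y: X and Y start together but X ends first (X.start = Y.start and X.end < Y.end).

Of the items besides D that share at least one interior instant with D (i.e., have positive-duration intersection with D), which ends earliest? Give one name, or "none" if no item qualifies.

Target D = [148, 239].
B [280, 498] → after → excluded.
C [600, 649] → after → excluded.
F [96, 229] → overlaps → candidate.
G [596, 600] → after → excluded.
H [468, 795] → after → excluded.
J [464, 761] → after → excluded.
K [1, 412] → contains → candidate.
L [224, 479] → overlapped-by → candidate.
N [685, 693] → after → excluded.
P [171, 226] → during → candidate.
S [148, 355] → started-by → candidate.
V [134, 468] → contains → candidate.
Among candidates, earliest end is 226 → P.

P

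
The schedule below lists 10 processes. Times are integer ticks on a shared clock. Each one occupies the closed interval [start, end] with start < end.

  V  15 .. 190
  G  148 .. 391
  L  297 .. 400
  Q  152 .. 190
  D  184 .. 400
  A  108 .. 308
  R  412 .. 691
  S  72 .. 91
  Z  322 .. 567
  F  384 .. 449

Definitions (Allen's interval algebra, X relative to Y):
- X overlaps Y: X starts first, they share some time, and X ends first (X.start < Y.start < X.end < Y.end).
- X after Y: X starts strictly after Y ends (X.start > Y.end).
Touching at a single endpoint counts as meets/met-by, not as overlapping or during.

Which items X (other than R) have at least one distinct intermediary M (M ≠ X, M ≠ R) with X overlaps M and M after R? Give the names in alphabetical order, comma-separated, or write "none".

none

Target R = [412, 691].
Intermediaries M with M after R: none.
Union: none.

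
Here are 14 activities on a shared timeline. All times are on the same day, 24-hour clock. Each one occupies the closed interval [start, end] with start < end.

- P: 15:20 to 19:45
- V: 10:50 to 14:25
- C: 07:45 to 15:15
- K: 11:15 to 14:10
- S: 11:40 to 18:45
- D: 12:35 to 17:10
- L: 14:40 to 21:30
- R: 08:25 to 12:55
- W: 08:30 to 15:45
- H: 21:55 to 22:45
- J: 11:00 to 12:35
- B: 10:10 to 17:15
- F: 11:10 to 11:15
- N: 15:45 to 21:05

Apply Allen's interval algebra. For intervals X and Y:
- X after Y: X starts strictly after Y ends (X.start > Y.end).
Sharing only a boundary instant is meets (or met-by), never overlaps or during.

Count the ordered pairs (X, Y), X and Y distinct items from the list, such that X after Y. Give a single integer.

Checking all 182 ordered pairs for relation 'after'; matching pairs in alphabetical order:
(D, F): D after F ✓
(H, B): H after B ✓
(H, C): H after C ✓
(H, D): H after D ✓
(H, F): H after F ✓
(H, J): H after J ✓
(H, K): H after K ✓
(H, L): H after L ✓
(H, N): H after N ✓
(H, P): H after P ✓
(H, R): H after R ✓
(H, S): H after S ✓
(H, V): H after V ✓
(H, W): H after W ✓
(L, F): L after F ✓
(L, J): L after J ✓
(L, K): L after K ✓
(L, R): L after R ✓
(L, V): L after V ✓
(N, C): N after C ✓
(N, F): N after F ✓
(N, J): N after J ✓
(N, K): N after K ✓
(N, R): N after R ✓
... plus 8 further pairs not listed.
Count: 32.

32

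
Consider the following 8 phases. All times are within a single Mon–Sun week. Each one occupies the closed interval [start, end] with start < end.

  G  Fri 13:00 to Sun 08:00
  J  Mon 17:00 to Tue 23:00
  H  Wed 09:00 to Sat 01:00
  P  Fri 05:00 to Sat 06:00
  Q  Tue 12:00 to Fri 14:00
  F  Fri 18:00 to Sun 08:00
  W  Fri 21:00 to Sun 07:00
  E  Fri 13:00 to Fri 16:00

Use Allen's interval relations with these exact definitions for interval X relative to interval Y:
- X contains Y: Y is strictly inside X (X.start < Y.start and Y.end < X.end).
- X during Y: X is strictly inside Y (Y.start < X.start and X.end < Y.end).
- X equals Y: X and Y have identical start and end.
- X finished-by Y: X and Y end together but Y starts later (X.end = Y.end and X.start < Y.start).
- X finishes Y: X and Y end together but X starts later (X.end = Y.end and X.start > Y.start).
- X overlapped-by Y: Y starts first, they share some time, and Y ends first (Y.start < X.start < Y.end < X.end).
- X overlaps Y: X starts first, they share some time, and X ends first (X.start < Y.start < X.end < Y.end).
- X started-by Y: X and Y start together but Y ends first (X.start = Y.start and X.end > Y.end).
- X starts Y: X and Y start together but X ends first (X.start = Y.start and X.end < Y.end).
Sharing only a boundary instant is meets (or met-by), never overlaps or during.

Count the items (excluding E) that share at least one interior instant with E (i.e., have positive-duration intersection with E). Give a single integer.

4

Target E = [Fri 13:00, Fri 16:00].
F [Fri 18:00, Sun 08:00] → after → no.
G [Fri 13:00, Sun 08:00] → started-by → counts.
H [Wed 09:00, Sat 01:00] → contains → counts.
J [Mon 17:00, Tue 23:00] → before → no.
P [Fri 05:00, Sat 06:00] → contains → counts.
Q [Tue 12:00, Fri 14:00] → overlaps → counts.
W [Fri 21:00, Sun 07:00] → after → no.
Total: 4.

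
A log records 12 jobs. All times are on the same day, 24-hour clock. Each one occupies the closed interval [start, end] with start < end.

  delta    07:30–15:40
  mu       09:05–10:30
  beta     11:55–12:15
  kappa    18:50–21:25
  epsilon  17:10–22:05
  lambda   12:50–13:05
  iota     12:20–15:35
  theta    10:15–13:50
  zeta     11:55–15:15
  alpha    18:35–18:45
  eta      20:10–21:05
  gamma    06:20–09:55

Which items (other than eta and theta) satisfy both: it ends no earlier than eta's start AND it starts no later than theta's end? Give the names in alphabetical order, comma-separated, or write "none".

none

Conditions: its end is no earlier than eta's start (X.end >= 20:10) AND its start is no later than theta's end (X.start <= 13:50).
alpha: end 18:45 >= 20:10? ✗; start 18:35 <= 13:50? ✗ → no.
beta: end 12:15 >= 20:10? ✗; start 11:55 <= 13:50? ✓ → no.
delta: end 15:40 >= 20:10? ✗; start 07:30 <= 13:50? ✓ → no.
epsilon: end 22:05 >= 20:10? ✓; start 17:10 <= 13:50? ✗ → no.
gamma: end 09:55 >= 20:10? ✗; start 06:20 <= 13:50? ✓ → no.
iota: end 15:35 >= 20:10? ✗; start 12:20 <= 13:50? ✓ → no.
kappa: end 21:25 >= 20:10? ✓; start 18:50 <= 13:50? ✗ → no.
lambda: end 13:05 >= 20:10? ✗; start 12:50 <= 13:50? ✓ → no.
mu: end 10:30 >= 20:10? ✗; start 09:05 <= 13:50? ✓ → no.
zeta: end 15:15 >= 20:10? ✗; start 11:55 <= 13:50? ✓ → no.
Result: none.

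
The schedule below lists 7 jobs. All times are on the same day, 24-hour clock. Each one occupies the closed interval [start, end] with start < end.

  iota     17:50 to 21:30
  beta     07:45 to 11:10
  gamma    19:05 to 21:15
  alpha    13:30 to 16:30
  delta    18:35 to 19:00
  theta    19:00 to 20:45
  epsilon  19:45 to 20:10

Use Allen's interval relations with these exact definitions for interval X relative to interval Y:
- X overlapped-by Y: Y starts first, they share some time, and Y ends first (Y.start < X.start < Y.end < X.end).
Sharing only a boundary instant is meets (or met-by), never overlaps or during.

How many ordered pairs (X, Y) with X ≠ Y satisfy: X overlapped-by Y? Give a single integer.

Checking all 42 ordered pairs for relation 'overlapped-by'; matching pairs in alphabetical order:
(gamma, theta): gamma overlapped-by theta ✓
Count: 1.

1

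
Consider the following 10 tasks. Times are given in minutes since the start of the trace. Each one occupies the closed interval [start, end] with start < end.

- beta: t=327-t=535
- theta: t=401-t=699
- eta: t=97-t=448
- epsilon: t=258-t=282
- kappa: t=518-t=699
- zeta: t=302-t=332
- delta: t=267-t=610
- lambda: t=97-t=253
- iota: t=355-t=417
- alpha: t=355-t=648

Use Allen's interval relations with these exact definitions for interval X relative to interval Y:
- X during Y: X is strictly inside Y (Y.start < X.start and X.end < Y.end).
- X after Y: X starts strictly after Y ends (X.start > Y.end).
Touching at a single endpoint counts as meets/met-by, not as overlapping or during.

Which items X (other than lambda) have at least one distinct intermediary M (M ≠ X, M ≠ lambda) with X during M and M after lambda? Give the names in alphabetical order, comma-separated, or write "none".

Target lambda = [t=97, t=253].
Intermediaries M with M after lambda: alpha, beta, delta, epsilon, iota, kappa, theta, zeta.
Via alpha — items with X during alpha: none.
Via beta — items with X during beta: iota.
Via delta — items with X during delta: beta, iota, zeta.
Via epsilon — items with X during epsilon: none.
Via iota — items with X during iota: none.
Via kappa — items with X during kappa: none.
Via theta — items with X during theta: none.
Via zeta — items with X during zeta: none.
Union: beta, iota, zeta.

beta, iota, zeta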